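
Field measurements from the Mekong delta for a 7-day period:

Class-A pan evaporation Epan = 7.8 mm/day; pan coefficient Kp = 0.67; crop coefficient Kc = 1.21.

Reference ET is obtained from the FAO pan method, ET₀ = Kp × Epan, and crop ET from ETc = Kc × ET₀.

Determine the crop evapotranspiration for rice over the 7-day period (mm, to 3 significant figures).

44.3 mm

ET₀ = 0.67 × 7.8 = 5.2260 mm/d
ETc = Kc × ET₀ = 1.21 × 5.2260 = 6.3235 mm/d
Over 7 days: 6.3235 × 7 = 44.265 mm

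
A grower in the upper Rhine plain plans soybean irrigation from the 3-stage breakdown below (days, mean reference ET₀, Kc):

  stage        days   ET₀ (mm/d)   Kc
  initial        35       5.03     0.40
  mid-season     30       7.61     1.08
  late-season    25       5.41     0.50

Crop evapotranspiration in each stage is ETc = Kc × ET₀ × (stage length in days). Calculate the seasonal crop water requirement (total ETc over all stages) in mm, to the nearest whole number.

initial: 0.40 × 5.03 × 35 = 70.42 mm
mid-season: 1.08 × 7.61 × 30 = 246.56 mm
late-season: 0.50 × 5.41 × 25 = 67.63 mm
Seasonal total = 384.61 mm

385 mm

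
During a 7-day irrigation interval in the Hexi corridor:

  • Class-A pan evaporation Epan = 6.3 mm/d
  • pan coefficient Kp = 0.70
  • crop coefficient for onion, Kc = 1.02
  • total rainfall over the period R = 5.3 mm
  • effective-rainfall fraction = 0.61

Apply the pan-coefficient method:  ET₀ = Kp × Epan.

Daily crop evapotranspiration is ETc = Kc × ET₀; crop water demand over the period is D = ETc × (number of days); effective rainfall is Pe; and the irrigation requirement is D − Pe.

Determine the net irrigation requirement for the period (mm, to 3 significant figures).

28.3 mm

ET₀ = 0.70 × 6.3 = 4.4100 mm/d
ETc = Kc × ET₀ = 1.02 × 4.4100 = 4.4982 mm/d
Crop demand D = ETc × 7 d = 4.4982 × 7 = 31.487 mm
Pe = 0.61 × 5.3 = 3.233 mm
D − Pe = 31.487 − 3.233 = 28.254 mm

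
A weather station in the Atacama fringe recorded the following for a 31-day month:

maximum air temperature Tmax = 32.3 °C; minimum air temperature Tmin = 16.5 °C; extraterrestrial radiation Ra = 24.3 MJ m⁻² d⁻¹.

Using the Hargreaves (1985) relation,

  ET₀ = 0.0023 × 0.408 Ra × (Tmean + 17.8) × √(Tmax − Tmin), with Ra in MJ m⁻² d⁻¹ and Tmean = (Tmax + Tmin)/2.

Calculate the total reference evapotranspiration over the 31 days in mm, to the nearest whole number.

Tmean = (32.3 + 16.5)/2 = 24.40 °C
0.408 Ra = 0.408 × 24.3 = 9.9144 mm/d equivalent
ET₀ = 0.0023 × 9.9144 × (24.40 + 17.8) × √15.8 = 0.0023 × 9.9144 × 42.20 × 3.9749 = 3.8250 mm/d
Over 31 days: 3.8250 × 31 = 118.575 mm

119 mm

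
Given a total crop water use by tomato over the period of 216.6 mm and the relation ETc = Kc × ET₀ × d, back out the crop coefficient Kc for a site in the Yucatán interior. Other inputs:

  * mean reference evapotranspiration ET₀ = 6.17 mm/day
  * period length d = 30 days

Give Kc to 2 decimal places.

1.17

ETc = Kc × ET₀ × d  ⇒  Kc = ETc / (ET₀ × d)
Kc = 216.6 / (6.17 × 30) = 216.6 / 185.10 = 1.1702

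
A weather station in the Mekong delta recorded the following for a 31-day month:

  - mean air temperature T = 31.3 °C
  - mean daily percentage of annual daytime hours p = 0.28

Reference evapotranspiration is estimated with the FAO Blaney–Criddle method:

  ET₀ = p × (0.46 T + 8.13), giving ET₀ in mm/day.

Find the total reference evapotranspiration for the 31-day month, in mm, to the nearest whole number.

ET₀ = 0.28 × (0.46 × 31.3 + 8.13) = 0.28 × 22.528 = 6.3078 mm/d
Monthly total = 6.3078 × 31 = 195.542 mm

196 mm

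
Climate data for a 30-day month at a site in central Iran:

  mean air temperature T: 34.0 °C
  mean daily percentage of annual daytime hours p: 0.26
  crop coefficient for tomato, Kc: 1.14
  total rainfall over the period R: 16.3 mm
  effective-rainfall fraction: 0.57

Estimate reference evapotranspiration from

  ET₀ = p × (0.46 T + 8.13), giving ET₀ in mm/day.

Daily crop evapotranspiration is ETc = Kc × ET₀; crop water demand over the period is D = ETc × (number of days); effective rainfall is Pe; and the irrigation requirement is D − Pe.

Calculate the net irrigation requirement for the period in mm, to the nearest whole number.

ET₀ = 0.26 × (0.46 × 34.0 + 8.13) = 0.26 × 23.770 = 6.1802 mm/d
ETc = Kc × ET₀ = 1.14 × 6.1802 = 7.0454 mm/d
Crop demand D = ETc × 30 d = 7.0454 × 30 = 211.362 mm
Pe = 0.57 × 16.3 = 9.291 mm
D − Pe = 211.362 − 9.291 = 202.071 mm

202 mm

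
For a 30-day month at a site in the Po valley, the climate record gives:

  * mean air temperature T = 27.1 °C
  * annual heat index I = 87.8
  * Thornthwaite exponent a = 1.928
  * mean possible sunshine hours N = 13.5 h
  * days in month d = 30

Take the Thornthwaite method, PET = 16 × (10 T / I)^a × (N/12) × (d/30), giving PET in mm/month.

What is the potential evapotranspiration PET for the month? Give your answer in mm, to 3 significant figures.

10T/I = 10 × 27.1 / 87.8 = 3.0866
(10T/I)^a = 3.0866^1.928 = 8.7845
Uncorrected PET = 16 × 8.7845 = 140.552 mm
Correction = (N/12)(d/30) = (13.5/12)(30/30) = 1.1250
PET = 140.552 × 1.1250 = 158.121 mm/month

158 mm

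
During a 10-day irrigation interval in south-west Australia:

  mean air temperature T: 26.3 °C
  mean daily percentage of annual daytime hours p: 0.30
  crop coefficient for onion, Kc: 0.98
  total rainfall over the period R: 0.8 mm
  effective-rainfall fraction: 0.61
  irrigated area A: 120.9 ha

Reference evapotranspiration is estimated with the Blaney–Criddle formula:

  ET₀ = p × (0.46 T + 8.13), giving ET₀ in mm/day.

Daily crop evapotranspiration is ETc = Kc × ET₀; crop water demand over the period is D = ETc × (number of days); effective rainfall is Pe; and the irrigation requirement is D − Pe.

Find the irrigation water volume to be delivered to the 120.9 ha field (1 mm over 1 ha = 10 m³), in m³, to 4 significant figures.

ET₀ = 0.30 × (0.46 × 26.3 + 8.13) = 0.30 × 20.228 = 6.0684 mm/d
ETc = Kc × ET₀ = 0.98 × 6.0684 = 5.9470 mm/d
Crop demand D = ETc × 10 d = 5.9470 × 10 = 59.470 mm
Pe = 0.61 × 0.8 = 0.488 mm
D − Pe = 59.470 − 0.488 = 58.982 mm
Volume = 58.982 mm × 120.9 ha × 10 = 71309.2 m³

71310 m³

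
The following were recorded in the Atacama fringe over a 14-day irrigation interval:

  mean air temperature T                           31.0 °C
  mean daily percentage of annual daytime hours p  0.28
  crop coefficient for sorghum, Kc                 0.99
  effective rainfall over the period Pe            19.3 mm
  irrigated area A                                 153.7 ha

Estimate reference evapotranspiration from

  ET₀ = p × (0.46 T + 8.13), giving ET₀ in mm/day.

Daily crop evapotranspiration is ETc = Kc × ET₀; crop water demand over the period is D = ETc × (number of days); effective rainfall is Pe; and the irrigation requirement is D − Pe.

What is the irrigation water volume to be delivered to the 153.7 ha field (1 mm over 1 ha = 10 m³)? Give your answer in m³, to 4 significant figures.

ET₀ = 0.28 × (0.46 × 31.0 + 8.13) = 0.28 × 22.390 = 6.2692 mm/d
ETc = Kc × ET₀ = 0.99 × 6.2692 = 6.2065 mm/d
Crop demand D = ETc × 14 d = 6.2065 × 14 = 86.891 mm
D − Pe = 86.891 − 19.3 = 67.591 mm
Volume = 67.591 mm × 153.7 ha × 10 = 103887.4 m³

103900 m³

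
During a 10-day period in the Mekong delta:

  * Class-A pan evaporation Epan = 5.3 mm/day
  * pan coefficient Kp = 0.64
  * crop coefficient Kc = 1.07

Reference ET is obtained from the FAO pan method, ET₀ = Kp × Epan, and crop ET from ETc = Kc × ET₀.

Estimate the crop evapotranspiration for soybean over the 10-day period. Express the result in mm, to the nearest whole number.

36 mm

ET₀ = 0.64 × 5.3 = 3.3920 mm/d
ETc = Kc × ET₀ = 1.07 × 3.3920 = 3.6294 mm/d
Over 10 days: 3.6294 × 10 = 36.294 mm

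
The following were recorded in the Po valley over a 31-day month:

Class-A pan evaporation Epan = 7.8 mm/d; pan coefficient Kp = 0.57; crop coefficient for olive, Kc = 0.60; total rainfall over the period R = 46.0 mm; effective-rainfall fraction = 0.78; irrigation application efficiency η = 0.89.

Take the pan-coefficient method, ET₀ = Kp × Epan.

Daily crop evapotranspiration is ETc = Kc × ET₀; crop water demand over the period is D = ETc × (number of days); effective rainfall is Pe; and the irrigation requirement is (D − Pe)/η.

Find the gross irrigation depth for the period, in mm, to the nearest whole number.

ET₀ = 0.57 × 7.8 = 4.4460 mm/d
ETc = Kc × ET₀ = 0.60 × 4.4460 = 2.6676 mm/d
Crop demand D = ETc × 31 d = 2.6676 × 31 = 82.696 mm
Pe = 0.78 × 46.0 = 35.880 mm
D − Pe = 82.696 − 35.880 = 46.816 mm
Gross irrigation = 46.816 / 0.89 = 52.602 mm

53 mm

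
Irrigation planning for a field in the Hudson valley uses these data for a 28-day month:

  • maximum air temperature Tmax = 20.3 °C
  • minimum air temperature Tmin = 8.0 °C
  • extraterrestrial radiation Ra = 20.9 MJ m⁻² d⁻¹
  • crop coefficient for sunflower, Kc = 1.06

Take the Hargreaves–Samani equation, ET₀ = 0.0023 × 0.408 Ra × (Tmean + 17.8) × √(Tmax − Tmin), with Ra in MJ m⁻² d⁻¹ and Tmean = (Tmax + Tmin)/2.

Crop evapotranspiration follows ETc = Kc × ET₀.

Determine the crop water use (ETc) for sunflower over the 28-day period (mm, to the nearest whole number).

65 mm

Tmean = (20.3 + 8.0)/2 = 14.15 °C
0.408 Ra = 0.408 × 20.9 = 8.5272 mm/d equivalent
ET₀ = 0.0023 × 8.5272 × (14.15 + 17.8) × √12.3 = 0.0023 × 8.5272 × 31.95 × 3.5071 = 2.1976 mm/d
ETc = Kc × ET₀ = 1.06 × 2.1976 = 2.3295 mm/d
Over 28 days: 2.3295 × 28 = 65.226 mm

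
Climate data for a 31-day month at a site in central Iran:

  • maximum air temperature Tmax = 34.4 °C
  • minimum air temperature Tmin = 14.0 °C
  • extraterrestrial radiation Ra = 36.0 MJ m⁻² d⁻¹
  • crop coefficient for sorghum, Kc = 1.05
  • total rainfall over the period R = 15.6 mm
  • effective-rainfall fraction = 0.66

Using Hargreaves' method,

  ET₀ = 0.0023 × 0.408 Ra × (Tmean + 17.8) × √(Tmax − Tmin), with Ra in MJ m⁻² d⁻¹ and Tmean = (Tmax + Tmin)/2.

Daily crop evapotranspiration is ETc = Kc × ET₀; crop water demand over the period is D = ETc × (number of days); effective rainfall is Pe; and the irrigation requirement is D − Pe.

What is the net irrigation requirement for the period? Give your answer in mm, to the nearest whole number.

Tmean = (34.4 + 14.0)/2 = 24.20 °C
0.408 Ra = 0.408 × 36.0 = 14.6880 mm/d equivalent
ET₀ = 0.0023 × 14.6880 × (24.20 + 17.8) × √20.4 = 0.0023 × 14.6880 × 42.00 × 4.5166 = 6.4084 mm/d
ETc = Kc × ET₀ = 1.05 × 6.4084 = 6.7288 mm/d
Crop demand D = ETc × 31 d = 6.7288 × 31 = 208.593 mm
Pe = 0.66 × 15.6 = 10.296 mm
D − Pe = 208.593 − 10.296 = 198.297 mm

198 mm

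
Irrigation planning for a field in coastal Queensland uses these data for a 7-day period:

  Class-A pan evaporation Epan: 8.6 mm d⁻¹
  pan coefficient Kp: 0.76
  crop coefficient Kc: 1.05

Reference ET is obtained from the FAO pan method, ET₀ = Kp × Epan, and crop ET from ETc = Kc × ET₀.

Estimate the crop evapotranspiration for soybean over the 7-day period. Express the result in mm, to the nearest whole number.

ET₀ = 0.76 × 8.6 = 6.5360 mm/d
ETc = Kc × ET₀ = 1.05 × 6.5360 = 6.8628 mm/d
Over 7 days: 6.8628 × 7 = 48.040 mm

48 mm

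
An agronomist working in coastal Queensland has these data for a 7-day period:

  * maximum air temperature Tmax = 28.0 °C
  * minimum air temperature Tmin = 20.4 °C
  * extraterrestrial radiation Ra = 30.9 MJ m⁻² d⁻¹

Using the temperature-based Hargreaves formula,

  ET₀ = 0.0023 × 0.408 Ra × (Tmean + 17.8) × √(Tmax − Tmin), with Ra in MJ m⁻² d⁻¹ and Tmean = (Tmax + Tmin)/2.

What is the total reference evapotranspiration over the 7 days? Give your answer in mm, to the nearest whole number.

24 mm

Tmean = (28.0 + 20.4)/2 = 24.20 °C
0.408 Ra = 0.408 × 30.9 = 12.6072 mm/d equivalent
ET₀ = 0.0023 × 12.6072 × (24.20 + 17.8) × √7.6 = 0.0023 × 12.6072 × 42.00 × 2.7568 = 3.3574 mm/d
Over 7 days: 3.3574 × 7 = 23.502 mm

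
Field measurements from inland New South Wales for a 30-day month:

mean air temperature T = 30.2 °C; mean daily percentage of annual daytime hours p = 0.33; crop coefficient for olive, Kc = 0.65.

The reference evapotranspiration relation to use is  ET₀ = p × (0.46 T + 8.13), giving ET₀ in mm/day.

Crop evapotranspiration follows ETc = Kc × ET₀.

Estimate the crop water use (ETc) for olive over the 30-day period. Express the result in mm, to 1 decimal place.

141.7 mm

ET₀ = 0.33 × (0.46 × 30.2 + 8.13) = 0.33 × 22.022 = 7.2673 mm/d
ETc = Kc × ET₀ = 0.65 × 7.2673 = 4.7237 mm/d
Over 30 days: 4.7237 × 30 = 141.711 mm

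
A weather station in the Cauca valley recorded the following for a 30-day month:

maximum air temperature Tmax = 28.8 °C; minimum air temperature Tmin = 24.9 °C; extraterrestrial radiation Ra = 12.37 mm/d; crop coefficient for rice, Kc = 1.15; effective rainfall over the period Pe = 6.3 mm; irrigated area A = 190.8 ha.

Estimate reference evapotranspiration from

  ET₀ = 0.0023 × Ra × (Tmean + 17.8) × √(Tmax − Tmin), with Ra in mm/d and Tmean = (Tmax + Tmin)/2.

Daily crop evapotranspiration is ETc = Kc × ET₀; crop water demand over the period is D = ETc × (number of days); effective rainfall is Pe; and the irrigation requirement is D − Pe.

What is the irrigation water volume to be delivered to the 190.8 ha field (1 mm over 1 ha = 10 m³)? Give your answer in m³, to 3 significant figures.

153000 m³

Tmean = (28.8 + 24.9)/2 = 26.85 °C
ET₀ = 0.0023 × 12.37 × (26.85 + 17.8) × √3.9 = 0.0023 × 12.37 × 44.65 × 1.9748 = 2.5087 mm/d
ETc = Kc × ET₀ = 1.15 × 2.5087 = 2.8850 mm/d
Crop demand D = ETc × 30 d = 2.8850 × 30 = 86.550 mm
D − Pe = 86.550 − 6.3 = 80.250 mm
Volume = 80.250 mm × 190.8 ha × 10 = 153117.0 m³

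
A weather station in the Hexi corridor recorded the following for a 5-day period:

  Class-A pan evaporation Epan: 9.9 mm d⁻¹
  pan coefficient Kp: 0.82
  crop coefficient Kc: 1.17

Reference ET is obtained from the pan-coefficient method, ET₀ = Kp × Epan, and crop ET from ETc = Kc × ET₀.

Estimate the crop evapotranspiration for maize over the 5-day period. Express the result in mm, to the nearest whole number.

47 mm

ET₀ = 0.82 × 9.9 = 8.1180 mm/d
ETc = Kc × ET₀ = 1.17 × 8.1180 = 9.4981 mm/d
Over 5 days: 9.4981 × 5 = 47.491 mm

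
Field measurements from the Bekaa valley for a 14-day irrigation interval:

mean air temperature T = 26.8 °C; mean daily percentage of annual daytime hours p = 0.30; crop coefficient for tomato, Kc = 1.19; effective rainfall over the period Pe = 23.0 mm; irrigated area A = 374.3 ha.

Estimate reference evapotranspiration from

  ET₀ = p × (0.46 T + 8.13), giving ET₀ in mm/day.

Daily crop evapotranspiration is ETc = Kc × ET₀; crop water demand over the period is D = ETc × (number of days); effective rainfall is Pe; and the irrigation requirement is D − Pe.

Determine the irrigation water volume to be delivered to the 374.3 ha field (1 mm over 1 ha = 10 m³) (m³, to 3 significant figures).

297000 m³

ET₀ = 0.30 × (0.46 × 26.8 + 8.13) = 0.30 × 20.458 = 6.1374 mm/d
ETc = Kc × ET₀ = 1.19 × 6.1374 = 7.3035 mm/d
Crop demand D = ETc × 14 d = 7.3035 × 14 = 102.249 mm
D − Pe = 102.249 − 23.0 = 79.249 mm
Volume = 79.249 mm × 374.3 ha × 10 = 296629.0 m³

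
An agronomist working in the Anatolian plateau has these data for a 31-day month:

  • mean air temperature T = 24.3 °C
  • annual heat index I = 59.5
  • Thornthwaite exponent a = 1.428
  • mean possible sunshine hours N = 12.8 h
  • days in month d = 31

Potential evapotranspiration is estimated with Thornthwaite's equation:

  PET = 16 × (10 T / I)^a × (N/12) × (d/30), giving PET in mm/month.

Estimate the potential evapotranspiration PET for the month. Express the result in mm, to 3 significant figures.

10T/I = 10 × 24.3 / 59.5 = 4.0840
(10T/I)^a = 4.0840^1.428 = 7.4581
Uncorrected PET = 16 × 7.4581 = 119.330 mm
Correction = (N/12)(d/30) = (12.8/12)(31/30) = 1.1022
PET = 119.330 × 1.1022 = 131.526 mm/month

132 mm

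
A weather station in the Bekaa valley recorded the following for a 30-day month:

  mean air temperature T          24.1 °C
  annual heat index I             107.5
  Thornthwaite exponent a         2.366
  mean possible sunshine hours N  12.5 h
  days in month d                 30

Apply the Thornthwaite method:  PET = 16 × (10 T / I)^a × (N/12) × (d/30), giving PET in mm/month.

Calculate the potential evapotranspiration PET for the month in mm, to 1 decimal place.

10T/I = 10 × 24.1 / 107.5 = 2.2419
(10T/I)^a = 2.2419^2.366 = 6.7540
Uncorrected PET = 16 × 6.7540 = 108.064 mm
Correction = (N/12)(d/30) = (12.5/12)(30/30) = 1.0417
PET = 108.064 × 1.0417 = 112.570 mm/month

112.6 mm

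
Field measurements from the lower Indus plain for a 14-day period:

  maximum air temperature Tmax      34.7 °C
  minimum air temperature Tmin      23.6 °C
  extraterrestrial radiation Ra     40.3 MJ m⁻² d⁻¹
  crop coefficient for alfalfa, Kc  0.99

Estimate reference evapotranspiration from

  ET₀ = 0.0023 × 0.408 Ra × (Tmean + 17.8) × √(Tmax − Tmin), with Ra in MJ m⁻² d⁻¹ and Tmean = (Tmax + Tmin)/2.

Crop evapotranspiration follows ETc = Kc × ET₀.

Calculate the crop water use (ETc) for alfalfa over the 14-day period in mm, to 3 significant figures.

82.0 mm

Tmean = (34.7 + 23.6)/2 = 29.15 °C
0.408 Ra = 0.408 × 40.3 = 16.4424 mm/d equivalent
ET₀ = 0.0023 × 16.4424 × (29.15 + 17.8) × √11.1 = 0.0023 × 16.4424 × 46.95 × 3.3317 = 5.9155 mm/d
ETc = Kc × ET₀ = 0.99 × 5.9155 = 5.8563 mm/d
Over 14 days: 5.8563 × 14 = 81.988 mm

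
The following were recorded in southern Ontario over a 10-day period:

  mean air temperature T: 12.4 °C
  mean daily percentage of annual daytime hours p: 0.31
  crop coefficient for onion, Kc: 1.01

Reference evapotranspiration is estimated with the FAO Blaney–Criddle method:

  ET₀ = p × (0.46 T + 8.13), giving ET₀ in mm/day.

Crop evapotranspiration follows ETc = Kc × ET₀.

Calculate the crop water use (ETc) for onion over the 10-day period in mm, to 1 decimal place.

ET₀ = 0.31 × (0.46 × 12.4 + 8.13) = 0.31 × 13.834 = 4.2885 mm/d
ETc = Kc × ET₀ = 1.01 × 4.2885 = 4.3314 mm/d
Over 10 days: 4.3314 × 10 = 43.314 mm

43.3 mm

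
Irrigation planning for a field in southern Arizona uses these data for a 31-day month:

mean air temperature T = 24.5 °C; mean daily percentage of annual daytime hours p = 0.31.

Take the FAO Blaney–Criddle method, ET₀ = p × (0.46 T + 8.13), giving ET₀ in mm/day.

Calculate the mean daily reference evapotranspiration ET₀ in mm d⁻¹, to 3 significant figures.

ET₀ = 0.31 × (0.46 × 24.5 + 8.13) = 0.31 × 19.400 = 6.0140 mm/d

6.01 mm d⁻¹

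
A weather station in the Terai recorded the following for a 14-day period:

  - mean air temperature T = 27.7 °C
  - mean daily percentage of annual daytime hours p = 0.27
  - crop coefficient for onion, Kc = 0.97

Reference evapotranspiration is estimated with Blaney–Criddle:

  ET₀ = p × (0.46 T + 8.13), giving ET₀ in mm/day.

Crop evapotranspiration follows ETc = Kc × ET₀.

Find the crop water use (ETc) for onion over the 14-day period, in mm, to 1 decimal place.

ET₀ = 0.27 × (0.46 × 27.7 + 8.13) = 0.27 × 20.872 = 5.6354 mm/d
ETc = Kc × ET₀ = 0.97 × 5.6354 = 5.4663 mm/d
Over 14 days: 5.4663 × 14 = 76.528 mm

76.5 mm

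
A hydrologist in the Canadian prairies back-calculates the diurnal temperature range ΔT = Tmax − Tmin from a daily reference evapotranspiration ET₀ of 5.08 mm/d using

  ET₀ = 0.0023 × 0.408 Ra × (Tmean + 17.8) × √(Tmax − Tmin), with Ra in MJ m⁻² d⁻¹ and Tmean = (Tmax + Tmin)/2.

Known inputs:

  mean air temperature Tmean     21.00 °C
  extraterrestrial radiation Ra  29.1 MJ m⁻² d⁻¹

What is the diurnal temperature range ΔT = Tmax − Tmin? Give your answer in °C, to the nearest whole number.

√ΔT = ET₀ / [0.0023 × 0.408 × Ra × (Tmean+17.8)] = 5.08 / (0.0023 × 11.8728 × 38.80) = 4.7946
ΔT = 4.7946² = 22.988 °C

23 °C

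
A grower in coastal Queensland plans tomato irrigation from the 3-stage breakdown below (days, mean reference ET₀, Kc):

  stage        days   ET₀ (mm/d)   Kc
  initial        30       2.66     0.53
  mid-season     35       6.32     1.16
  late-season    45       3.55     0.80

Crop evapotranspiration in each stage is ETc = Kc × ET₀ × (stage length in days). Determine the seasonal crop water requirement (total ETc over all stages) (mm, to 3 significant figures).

initial: 0.53 × 2.66 × 30 = 42.29 mm
mid-season: 1.16 × 6.32 × 35 = 256.59 mm
late-season: 0.80 × 3.55 × 45 = 127.80 mm
Seasonal total = 426.68 mm

427 mm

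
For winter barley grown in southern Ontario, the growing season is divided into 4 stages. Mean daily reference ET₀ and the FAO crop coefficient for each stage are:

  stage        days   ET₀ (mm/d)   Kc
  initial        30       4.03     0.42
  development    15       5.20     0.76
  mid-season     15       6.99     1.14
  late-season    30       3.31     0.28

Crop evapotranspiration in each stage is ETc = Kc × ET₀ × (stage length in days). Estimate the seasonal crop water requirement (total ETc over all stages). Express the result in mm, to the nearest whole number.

initial: 0.42 × 4.03 × 30 = 50.78 mm
development: 0.76 × 5.20 × 15 = 59.28 mm
mid-season: 1.14 × 6.99 × 15 = 119.53 mm
late-season: 0.28 × 3.31 × 30 = 27.80 mm
Seasonal total = 257.39 mm

257 mm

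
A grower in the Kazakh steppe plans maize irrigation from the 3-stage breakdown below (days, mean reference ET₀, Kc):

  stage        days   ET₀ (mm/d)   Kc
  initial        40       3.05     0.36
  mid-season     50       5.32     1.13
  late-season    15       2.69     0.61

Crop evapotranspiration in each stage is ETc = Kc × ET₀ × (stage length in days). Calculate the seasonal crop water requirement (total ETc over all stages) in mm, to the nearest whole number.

369 mm

initial: 0.36 × 3.05 × 40 = 43.92 mm
mid-season: 1.13 × 5.32 × 50 = 300.58 mm
late-season: 0.61 × 2.69 × 15 = 24.61 mm
Seasonal total = 369.11 mm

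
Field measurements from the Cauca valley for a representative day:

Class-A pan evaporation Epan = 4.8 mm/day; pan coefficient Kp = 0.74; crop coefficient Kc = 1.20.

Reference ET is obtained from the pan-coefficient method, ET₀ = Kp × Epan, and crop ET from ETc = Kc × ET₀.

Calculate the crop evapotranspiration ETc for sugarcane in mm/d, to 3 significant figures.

4.26 mm/d

ET₀ = 0.74 × 4.8 = 3.5520 mm/d
ETc = Kc × ET₀ = 1.20 × 3.5520 = 4.2624 mm/d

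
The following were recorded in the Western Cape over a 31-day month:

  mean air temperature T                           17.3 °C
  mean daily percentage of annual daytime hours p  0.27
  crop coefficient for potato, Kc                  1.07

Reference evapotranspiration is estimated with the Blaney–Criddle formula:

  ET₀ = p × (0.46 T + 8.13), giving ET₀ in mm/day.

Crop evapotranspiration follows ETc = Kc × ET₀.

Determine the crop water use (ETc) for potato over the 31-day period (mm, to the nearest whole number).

144 mm

ET₀ = 0.27 × (0.46 × 17.3 + 8.13) = 0.27 × 16.088 = 4.3438 mm/d
ETc = Kc × ET₀ = 1.07 × 4.3438 = 4.6479 mm/d
Over 31 days: 4.6479 × 31 = 144.085 mm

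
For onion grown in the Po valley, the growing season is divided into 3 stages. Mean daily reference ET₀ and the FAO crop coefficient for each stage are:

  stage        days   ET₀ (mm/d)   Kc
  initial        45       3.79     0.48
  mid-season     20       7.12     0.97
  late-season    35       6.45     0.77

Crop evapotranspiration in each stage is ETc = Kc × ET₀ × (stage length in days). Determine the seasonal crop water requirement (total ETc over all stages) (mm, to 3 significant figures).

394 mm

initial: 0.48 × 3.79 × 45 = 81.86 mm
mid-season: 0.97 × 7.12 × 20 = 138.13 mm
late-season: 0.77 × 6.45 × 35 = 173.83 mm
Seasonal total = 393.82 mm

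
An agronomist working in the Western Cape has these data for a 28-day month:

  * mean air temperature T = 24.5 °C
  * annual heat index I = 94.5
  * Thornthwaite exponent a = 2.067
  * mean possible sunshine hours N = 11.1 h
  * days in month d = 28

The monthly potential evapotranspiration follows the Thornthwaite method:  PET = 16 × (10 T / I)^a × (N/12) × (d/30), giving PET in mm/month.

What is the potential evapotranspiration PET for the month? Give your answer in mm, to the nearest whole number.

10T/I = 10 × 24.5 / 94.5 = 2.5926
(10T/I)^a = 2.5926^2.067 = 7.1646
Uncorrected PET = 16 × 7.1646 = 114.634 mm
Correction = (N/12)(d/30) = (11.1/12)(28/30) = 0.8633
PET = 114.634 × 0.8633 = 98.964 mm/month

99 mm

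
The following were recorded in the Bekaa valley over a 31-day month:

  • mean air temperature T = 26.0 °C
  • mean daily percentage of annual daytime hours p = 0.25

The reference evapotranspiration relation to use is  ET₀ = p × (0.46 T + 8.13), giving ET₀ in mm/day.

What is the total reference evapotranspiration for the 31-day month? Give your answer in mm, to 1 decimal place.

ET₀ = 0.25 × (0.46 × 26.0 + 8.13) = 0.25 × 20.090 = 5.0225 mm/d
Monthly total = 5.0225 × 31 = 155.698 mm

155.7 mm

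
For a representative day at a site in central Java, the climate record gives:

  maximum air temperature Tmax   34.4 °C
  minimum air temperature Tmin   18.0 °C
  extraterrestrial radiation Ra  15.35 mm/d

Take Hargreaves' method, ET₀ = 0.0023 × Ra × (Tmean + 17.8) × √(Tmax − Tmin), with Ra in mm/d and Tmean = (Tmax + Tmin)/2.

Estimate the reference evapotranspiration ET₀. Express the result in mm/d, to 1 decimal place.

6.3 mm/d

Tmean = (34.4 + 18.0)/2 = 26.20 °C
ET₀ = 0.0023 × 15.35 × (26.20 + 17.8) × √16.4 = 0.0023 × 15.35 × 44.00 × 4.0497 = 6.2909 mm/d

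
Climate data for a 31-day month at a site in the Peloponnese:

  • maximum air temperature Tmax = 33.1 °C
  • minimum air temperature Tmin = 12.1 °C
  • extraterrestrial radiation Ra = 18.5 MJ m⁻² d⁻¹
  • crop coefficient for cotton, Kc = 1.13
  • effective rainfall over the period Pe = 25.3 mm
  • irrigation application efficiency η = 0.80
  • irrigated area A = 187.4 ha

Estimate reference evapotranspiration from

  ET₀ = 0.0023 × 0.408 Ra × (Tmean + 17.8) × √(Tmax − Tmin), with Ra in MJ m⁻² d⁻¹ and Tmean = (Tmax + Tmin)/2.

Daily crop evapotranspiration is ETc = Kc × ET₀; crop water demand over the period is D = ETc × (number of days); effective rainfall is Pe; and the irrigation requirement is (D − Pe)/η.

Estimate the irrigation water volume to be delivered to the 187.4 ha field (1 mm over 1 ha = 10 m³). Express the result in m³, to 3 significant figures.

Tmean = (33.1 + 12.1)/2 = 22.60 °C
0.408 Ra = 0.408 × 18.5 = 7.5480 mm/d equivalent
ET₀ = 0.0023 × 7.5480 × (22.60 + 17.8) × √21.0 = 0.0023 × 7.5480 × 40.40 × 4.5826 = 3.2141 mm/d
ETc = Kc × ET₀ = 1.13 × 3.2141 = 3.6319 mm/d
Crop demand D = ETc × 31 d = 3.6319 × 31 = 112.589 mm
D − Pe = 112.589 − 25.3 = 87.289 mm
Gross irrigation = 87.289 / 0.80 = 109.111 mm
Volume = 109.111 mm × 187.4 ha × 10 = 204474.0 m³

204000 m³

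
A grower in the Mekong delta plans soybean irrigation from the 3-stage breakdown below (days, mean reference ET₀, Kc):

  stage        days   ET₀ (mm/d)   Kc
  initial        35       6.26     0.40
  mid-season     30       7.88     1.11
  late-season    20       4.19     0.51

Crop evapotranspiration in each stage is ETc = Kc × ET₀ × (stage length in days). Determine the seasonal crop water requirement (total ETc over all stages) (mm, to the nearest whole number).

393 mm

initial: 0.40 × 6.26 × 35 = 87.64 mm
mid-season: 1.11 × 7.88 × 30 = 262.40 mm
late-season: 0.51 × 4.19 × 20 = 42.74 mm
Seasonal total = 392.78 mm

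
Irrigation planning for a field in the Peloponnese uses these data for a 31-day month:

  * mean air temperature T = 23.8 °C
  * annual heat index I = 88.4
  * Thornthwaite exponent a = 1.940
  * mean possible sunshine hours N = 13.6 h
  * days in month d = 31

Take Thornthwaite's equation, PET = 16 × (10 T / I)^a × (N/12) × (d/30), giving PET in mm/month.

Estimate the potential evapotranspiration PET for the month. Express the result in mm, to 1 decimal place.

128.0 mm

10T/I = 10 × 23.8 / 88.4 = 2.6923
(10T/I)^a = 2.6923^1.940 = 6.8303
Uncorrected PET = 16 × 6.8303 = 109.285 mm
Correction = (N/12)(d/30) = (13.6/12)(31/30) = 1.1711
PET = 109.285 × 1.1711 = 127.984 mm/month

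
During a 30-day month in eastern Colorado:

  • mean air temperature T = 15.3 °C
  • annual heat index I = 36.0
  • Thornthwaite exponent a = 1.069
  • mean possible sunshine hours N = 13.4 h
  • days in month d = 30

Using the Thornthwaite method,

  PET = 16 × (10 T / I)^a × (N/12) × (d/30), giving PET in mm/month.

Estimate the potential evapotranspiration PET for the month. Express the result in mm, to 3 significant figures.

83.9 mm

10T/I = 10 × 15.3 / 36.0 = 4.2500
(10T/I)^a = 4.2500^1.069 = 4.6962
Uncorrected PET = 16 × 4.6962 = 75.139 mm
Correction = (N/12)(d/30) = (13.4/12)(30/30) = 1.1167
PET = 75.139 × 1.1167 = 83.908 mm/month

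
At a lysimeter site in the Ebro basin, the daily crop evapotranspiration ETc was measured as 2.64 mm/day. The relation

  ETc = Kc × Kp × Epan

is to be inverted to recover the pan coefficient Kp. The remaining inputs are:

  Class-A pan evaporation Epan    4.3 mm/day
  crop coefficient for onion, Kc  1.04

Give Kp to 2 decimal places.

0.59

ETc = Kc × Kp × Epan  ⇒  Kp = ETc / (Kc × Epan)
Kp = 2.64 / (1.04 × 4.3) = 2.64 / 4.472 = 0.5903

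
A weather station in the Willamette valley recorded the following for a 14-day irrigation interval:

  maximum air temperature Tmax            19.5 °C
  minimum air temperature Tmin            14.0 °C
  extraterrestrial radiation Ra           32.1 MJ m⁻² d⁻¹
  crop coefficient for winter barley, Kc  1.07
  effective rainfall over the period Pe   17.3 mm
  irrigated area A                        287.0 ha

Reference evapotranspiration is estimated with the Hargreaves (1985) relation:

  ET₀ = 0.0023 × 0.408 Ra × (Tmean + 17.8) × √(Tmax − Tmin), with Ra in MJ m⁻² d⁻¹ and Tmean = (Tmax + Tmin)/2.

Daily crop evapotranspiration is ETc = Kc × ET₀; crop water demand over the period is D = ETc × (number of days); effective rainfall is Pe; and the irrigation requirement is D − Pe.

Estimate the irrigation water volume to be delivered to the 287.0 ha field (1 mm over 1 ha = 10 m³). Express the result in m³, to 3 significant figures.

Tmean = (19.5 + 14.0)/2 = 16.75 °C
0.408 Ra = 0.408 × 32.1 = 13.0968 mm/d equivalent
ET₀ = 0.0023 × 13.0968 × (16.75 + 17.8) × √5.5 = 0.0023 × 13.0968 × 34.55 × 2.3452 = 2.4407 mm/d
ETc = Kc × ET₀ = 1.07 × 2.4407 = 2.6115 mm/d
Crop demand D = ETc × 14 d = 2.6115 × 14 = 36.561 mm
D − Pe = 36.561 − 17.3 = 19.261 mm
Volume = 19.261 mm × 287.0 ha × 10 = 55279.1 m³

55300 m³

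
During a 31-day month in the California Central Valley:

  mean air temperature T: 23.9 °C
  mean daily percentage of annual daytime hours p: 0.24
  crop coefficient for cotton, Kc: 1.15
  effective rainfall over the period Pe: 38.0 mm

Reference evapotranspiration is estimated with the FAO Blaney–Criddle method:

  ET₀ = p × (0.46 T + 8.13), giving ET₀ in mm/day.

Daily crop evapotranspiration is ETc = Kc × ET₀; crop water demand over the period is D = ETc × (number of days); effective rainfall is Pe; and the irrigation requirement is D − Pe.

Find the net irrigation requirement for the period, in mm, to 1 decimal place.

ET₀ = 0.24 × (0.46 × 23.9 + 8.13) = 0.24 × 19.124 = 4.5898 mm/d
ETc = Kc × ET₀ = 1.15 × 4.5898 = 5.2783 mm/d
Crop demand D = ETc × 31 d = 5.2783 × 31 = 163.627 mm
D − Pe = 163.627 − 38.0 = 125.627 mm

125.6 mm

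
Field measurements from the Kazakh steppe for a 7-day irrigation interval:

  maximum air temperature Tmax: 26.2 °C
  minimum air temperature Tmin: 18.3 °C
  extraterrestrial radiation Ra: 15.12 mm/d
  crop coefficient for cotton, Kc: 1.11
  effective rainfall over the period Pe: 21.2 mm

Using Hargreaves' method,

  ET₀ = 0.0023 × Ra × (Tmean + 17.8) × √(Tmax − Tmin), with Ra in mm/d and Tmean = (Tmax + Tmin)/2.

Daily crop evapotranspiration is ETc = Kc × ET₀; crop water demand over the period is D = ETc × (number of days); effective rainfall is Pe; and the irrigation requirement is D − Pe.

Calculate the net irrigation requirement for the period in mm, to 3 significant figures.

9.22 mm

Tmean = (26.2 + 18.3)/2 = 22.25 °C
ET₀ = 0.0023 × 15.12 × (22.25 + 17.8) × √7.9 = 0.0023 × 15.12 × 40.05 × 2.8107 = 3.9147 mm/d
ETc = Kc × ET₀ = 1.11 × 3.9147 = 4.3453 mm/d
Crop demand D = ETc × 7 d = 4.3453 × 7 = 30.417 mm
D − Pe = 30.417 − 21.2 = 9.217 mm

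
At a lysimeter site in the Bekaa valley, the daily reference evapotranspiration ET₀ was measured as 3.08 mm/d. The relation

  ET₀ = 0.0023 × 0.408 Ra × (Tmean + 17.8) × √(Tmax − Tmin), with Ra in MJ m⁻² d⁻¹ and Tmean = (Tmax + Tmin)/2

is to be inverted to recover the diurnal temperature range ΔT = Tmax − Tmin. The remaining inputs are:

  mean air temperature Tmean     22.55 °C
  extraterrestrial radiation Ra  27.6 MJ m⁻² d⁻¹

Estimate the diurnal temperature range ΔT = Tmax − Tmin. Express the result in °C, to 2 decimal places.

8.69 °C

√ΔT = ET₀ / [0.0023 × 0.408 × Ra × (Tmean+17.8)] = 3.08 / (0.0023 × 11.2608 × 40.35) = 2.9472
ΔT = 2.9472² = 8.686 °C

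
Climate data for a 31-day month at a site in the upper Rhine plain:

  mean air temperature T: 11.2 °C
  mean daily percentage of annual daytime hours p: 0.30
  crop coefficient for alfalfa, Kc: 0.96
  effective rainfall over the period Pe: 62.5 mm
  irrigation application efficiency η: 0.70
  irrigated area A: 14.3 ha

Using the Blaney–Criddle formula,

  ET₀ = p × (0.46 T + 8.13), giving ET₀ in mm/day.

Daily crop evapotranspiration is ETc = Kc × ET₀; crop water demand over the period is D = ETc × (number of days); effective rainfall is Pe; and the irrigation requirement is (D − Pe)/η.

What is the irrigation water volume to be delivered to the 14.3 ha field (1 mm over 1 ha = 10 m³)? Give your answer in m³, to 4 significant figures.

ET₀ = 0.30 × (0.46 × 11.2 + 8.13) = 0.30 × 13.282 = 3.9846 mm/d
ETc = Kc × ET₀ = 0.96 × 3.9846 = 3.8252 mm/d
Crop demand D = ETc × 31 d = 3.8252 × 31 = 118.581 mm
D − Pe = 118.581 − 62.5 = 56.081 mm
Gross irrigation = 56.081 / 0.70 = 80.116 mm
Volume = 80.116 mm × 14.3 ha × 10 = 11456.6 m³

11460 m³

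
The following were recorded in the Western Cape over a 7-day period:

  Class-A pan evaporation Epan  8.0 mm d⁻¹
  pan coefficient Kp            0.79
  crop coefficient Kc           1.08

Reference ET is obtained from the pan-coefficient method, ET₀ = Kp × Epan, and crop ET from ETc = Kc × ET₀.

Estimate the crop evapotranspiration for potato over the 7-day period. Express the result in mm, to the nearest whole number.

ET₀ = 0.79 × 8.0 = 6.3200 mm/d
ETc = Kc × ET₀ = 1.08 × 6.3200 = 6.8256 mm/d
Over 7 days: 6.8256 × 7 = 47.779 mm

48 mm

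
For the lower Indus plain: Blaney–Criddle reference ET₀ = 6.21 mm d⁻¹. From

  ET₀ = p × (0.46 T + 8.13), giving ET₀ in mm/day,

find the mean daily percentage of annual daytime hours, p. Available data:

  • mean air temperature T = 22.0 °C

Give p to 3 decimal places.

p = ET₀ / (0.46 T + 8.13) = 6.21 / (0.46 × 22.0 + 8.13) = 6.21 / 18.250 = 0.3403

0.340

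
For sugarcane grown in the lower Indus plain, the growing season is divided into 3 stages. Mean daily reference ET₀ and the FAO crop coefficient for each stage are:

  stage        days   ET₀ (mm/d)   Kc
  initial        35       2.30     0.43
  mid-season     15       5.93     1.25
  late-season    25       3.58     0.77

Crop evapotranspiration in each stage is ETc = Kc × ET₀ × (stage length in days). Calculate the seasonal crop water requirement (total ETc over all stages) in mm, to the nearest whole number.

215 mm

initial: 0.43 × 2.30 × 35 = 34.62 mm
mid-season: 1.25 × 5.93 × 15 = 111.19 mm
late-season: 0.77 × 3.58 × 25 = 68.92 mm
Seasonal total = 214.73 mm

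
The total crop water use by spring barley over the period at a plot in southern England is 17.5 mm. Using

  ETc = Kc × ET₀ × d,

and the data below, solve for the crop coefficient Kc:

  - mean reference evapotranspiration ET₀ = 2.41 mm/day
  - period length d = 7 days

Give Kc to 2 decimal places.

ETc = Kc × ET₀ × d  ⇒  Kc = ETc / (ET₀ × d)
Kc = 17.5 / (2.41 × 7) = 17.5 / 16.87 = 1.0373

1.04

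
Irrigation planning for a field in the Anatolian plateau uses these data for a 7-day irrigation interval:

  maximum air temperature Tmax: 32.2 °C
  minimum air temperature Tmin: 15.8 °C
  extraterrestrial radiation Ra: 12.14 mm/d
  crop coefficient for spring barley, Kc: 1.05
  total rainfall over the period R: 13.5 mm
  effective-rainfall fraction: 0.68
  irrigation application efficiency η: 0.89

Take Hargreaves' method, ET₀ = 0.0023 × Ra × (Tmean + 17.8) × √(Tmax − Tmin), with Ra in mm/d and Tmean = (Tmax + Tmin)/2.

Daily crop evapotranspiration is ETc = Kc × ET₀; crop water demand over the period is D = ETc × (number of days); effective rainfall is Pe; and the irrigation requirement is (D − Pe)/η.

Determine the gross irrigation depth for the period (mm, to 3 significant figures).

Tmean = (32.2 + 15.8)/2 = 24.00 °C
ET₀ = 0.0023 × 12.14 × (24.00 + 17.8) × √16.4 = 0.0023 × 12.14 × 41.80 × 4.0497 = 4.7266 mm/d
ETc = Kc × ET₀ = 1.05 × 4.7266 = 4.9629 mm/d
Crop demand D = ETc × 7 d = 4.9629 × 7 = 34.740 mm
Pe = 0.68 × 13.5 = 9.180 mm
D − Pe = 34.740 − 9.180 = 25.560 mm
Gross irrigation = 25.560 / 0.89 = 28.719 mm

28.7 mm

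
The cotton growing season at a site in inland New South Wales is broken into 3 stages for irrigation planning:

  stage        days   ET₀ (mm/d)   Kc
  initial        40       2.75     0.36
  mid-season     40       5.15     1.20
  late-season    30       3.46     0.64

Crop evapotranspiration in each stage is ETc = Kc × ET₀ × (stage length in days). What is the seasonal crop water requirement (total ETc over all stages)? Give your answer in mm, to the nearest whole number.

initial: 0.36 × 2.75 × 40 = 39.60 mm
mid-season: 1.20 × 5.15 × 40 = 247.20 mm
late-season: 0.64 × 3.46 × 30 = 66.43 mm
Seasonal total = 353.23 mm

353 mm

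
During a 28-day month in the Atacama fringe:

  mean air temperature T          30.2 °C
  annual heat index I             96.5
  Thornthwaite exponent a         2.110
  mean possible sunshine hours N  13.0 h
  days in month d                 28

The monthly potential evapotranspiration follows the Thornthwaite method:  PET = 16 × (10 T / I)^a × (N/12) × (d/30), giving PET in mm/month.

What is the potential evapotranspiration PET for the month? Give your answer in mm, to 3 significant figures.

10T/I = 10 × 30.2 / 96.5 = 3.1295
(10T/I)^a = 3.1295^2.110 = 11.1033
Uncorrected PET = 16 × 11.1033 = 177.653 mm
Correction = (N/12)(d/30) = (13.0/12)(28/30) = 1.0111
PET = 177.653 × 1.0111 = 179.625 mm/month

180 mm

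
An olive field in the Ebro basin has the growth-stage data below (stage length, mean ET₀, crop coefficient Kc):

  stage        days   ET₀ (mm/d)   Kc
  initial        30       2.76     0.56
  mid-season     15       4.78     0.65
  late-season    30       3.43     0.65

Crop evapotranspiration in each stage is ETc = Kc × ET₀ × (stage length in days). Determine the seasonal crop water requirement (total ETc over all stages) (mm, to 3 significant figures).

initial: 0.56 × 2.76 × 30 = 46.37 mm
mid-season: 0.65 × 4.78 × 15 = 46.61 mm
late-season: 0.65 × 3.43 × 30 = 66.89 mm
Seasonal total = 159.87 mm

160 mm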